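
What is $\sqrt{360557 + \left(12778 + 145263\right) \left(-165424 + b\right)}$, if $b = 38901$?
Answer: $i \sqrt{19995460886} \approx 1.4141 \cdot 10^{5} i$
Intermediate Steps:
$\sqrt{360557 + \left(12778 + 145263\right) \left(-165424 + b\right)} = \sqrt{360557 + \left(12778 + 145263\right) \left(-165424 + 38901\right)} = \sqrt{360557 + 158041 \left(-126523\right)} = \sqrt{360557 - 19995821443} = \sqrt{-19995460886} = i \sqrt{19995460886}$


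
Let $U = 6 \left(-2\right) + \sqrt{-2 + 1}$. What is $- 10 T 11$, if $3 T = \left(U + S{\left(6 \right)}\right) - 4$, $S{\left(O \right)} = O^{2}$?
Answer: $- \frac{2200}{3} - \frac{110 i}{3} \approx -733.33 - 36.667 i$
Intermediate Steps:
$U = -12 + i$ ($U = -12 + \sqrt{-1} = -12 + i \approx -12.0 + 1.0 i$)
$T = \frac{20}{3} + \frac{i}{3}$ ($T = \frac{\left(\left(-12 + i\right) + 6^{2}\right) - 4}{3} = \frac{\left(\left(-12 + i\right) + 36\right) - 4}{3} = \frac{\left(24 + i\right) - 4}{3} = \frac{20 + i}{3} = \frac{20}{3} + \frac{i}{3} \approx 6.6667 + 0.33333 i$)
$- 10 T 11 = - 10 \left(\frac{20}{3} + \frac{i}{3}\right) 11 = \left(- \frac{200}{3} - \frac{10 i}{3}\right) 11 = - \frac{2200}{3} - \frac{110 i}{3}$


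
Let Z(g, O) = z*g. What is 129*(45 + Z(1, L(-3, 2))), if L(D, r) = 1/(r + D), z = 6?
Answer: 6579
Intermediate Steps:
L(D, r) = 1/(D + r)
Z(g, O) = 6*g
129*(45 + Z(1, L(-3, 2))) = 129*(45 + 6*1) = 129*(45 + 6) = 129*51 = 6579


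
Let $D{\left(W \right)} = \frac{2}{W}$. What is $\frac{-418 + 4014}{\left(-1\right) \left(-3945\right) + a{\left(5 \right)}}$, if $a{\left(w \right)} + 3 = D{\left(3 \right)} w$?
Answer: $\frac{2697}{2959} \approx 0.91146$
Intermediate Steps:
$a{\left(w \right)} = -3 + \frac{2 w}{3}$ ($a{\left(w \right)} = -3 + \frac{2}{3} w = -3 + 2 \cdot \frac{1}{3} w = -3 + \frac{2 w}{3}$)
$\frac{-418 + 4014}{\left(-1\right) \left(-3945\right) + a{\left(5 \right)}} = \frac{-418 + 4014}{\left(-1\right) \left(-3945\right) + \left(-3 + \frac{2}{3} \cdot 5\right)} = \frac{3596}{3945 + \left(-3 + \frac{10}{3}\right)} = \frac{3596}{3945 + \frac{1}{3}} = \frac{3596}{\frac{11836}{3}} = 3596 \cdot \frac{3}{11836} = \frac{2697}{2959}$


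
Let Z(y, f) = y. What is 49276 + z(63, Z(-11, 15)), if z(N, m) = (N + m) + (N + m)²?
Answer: 52032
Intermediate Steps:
z(N, m) = N + m + (N + m)²
49276 + z(63, Z(-11, 15)) = 49276 + (63 - 11 + (63 - 11)²) = 49276 + (63 - 11 + 52²) = 49276 + (63 - 11 + 2704) = 49276 + 2756 = 52032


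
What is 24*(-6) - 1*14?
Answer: -158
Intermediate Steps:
24*(-6) - 1*14 = -144 - 14 = -158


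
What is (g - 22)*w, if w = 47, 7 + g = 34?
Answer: 235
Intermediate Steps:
g = 27 (g = -7 + 34 = 27)
(g - 22)*w = (27 - 22)*47 = 5*47 = 235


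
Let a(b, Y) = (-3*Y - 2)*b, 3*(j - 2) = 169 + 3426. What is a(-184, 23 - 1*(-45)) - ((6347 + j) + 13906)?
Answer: 49352/3 ≈ 16451.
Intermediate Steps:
j = 3601/3 (j = 2 + (169 + 3426)/3 = 2 + (1/3)*3595 = 2 + 3595/3 = 3601/3 ≈ 1200.3)
a(b, Y) = b*(-2 - 3*Y) (a(b, Y) = (-2 - 3*Y)*b = b*(-2 - 3*Y))
a(-184, 23 - 1*(-45)) - ((6347 + j) + 13906) = -1*(-184)*(2 + 3*(23 - 1*(-45))) - ((6347 + 3601/3) + 13906) = -1*(-184)*(2 + 3*(23 + 45)) - (22642/3 + 13906) = -1*(-184)*(2 + 3*68) - 1*64360/3 = -1*(-184)*(2 + 204) - 64360/3 = -1*(-184)*206 - 64360/3 = 37904 - 64360/3 = 49352/3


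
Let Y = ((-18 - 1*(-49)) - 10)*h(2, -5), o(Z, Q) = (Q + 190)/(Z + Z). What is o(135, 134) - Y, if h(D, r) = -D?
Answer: 216/5 ≈ 43.200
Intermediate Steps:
o(Z, Q) = (190 + Q)/(2*Z) (o(Z, Q) = (190 + Q)/((2*Z)) = (190 + Q)*(1/(2*Z)) = (190 + Q)/(2*Z))
Y = -42 (Y = ((-18 - 1*(-49)) - 10)*(-1*2) = ((-18 + 49) - 10)*(-2) = (31 - 10)*(-2) = 21*(-2) = -42)
o(135, 134) - Y = (½)*(190 + 134)/135 - 1*(-42) = (½)*(1/135)*324 + 42 = 6/5 + 42 = 216/5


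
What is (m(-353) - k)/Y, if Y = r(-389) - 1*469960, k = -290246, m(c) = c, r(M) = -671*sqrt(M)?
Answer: -45412704760/73679181783 + 64839401*I*sqrt(389)/73679181783 ≈ -0.61636 + 0.017357*I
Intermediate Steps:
Y = -469960 - 671*I*sqrt(389) (Y = -671*I*sqrt(389) - 1*469960 = -671*I*sqrt(389) - 469960 = -469960 - 671*I*sqrt(389) ≈ -4.6996e+5 - 13234.0*I)
(m(-353) - k)/Y = (-353 - 1*(-290246))/(-469960 - 671*I*sqrt(389)) = (-353 + 290246)/(-469960 - 671*I*sqrt(389)) = 289893/(-469960 - 671*I*sqrt(389))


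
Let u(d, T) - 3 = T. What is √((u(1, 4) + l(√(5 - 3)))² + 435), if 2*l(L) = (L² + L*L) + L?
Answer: √(2066 + 36*√2)/2 ≈ 23.005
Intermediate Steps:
u(d, T) = 3 + T
l(L) = L² + L/2 (l(L) = ((L² + L*L) + L)/2 = ((L² + L²) + L)/2 = (2*L² + L)/2 = (L + 2*L²)/2 = L² + L/2)
√((u(1, 4) + l(√(5 - 3)))² + 435) = √(((3 + 4) + √(5 - 3)*(½ + √(5 - 3)))² + 435) = √((7 + √2*(½ + √2))² + 435) = √(435 + (7 + √2*(½ + √2))²)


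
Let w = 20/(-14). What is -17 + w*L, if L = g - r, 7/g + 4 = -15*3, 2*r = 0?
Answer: -823/49 ≈ -16.796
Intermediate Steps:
w = -10/7 (w = 20*(-1/14) = -10/7 ≈ -1.4286)
r = 0 (r = (½)*0 = 0)
g = -⅐ (g = 7/(-4 - 15*3) = 7/(-4 - 45) = 7/(-49) = 7*(-1/49) = -⅐ ≈ -0.14286)
L = -⅐ (L = -⅐ - 1*0 = -⅐ + 0 = -⅐ ≈ -0.14286)
-17 + w*L = -17 - 10/7*(-⅐) = -17 + 10/49 = -823/49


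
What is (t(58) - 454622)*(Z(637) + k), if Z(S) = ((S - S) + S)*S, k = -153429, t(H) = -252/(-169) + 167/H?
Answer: -562233960170850/4901 ≈ -1.1472e+11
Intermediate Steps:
t(H) = 252/169 + 167/H (t(H) = -252*(-1/169) + 167/H = 252/169 + 167/H)
Z(S) = S² (Z(S) = (0 + S)*S = S*S = S²)
(t(58) - 454622)*(Z(637) + k) = ((252/169 + 167/58) - 454622)*(637² - 153429) = ((252/169 + 167*(1/58)) - 454622)*(405769 - 153429) = ((252/169 + 167/58) - 454622)*252340 = (42839/9802 - 454622)*252340 = -4456162005/9802*252340 = -562233960170850/4901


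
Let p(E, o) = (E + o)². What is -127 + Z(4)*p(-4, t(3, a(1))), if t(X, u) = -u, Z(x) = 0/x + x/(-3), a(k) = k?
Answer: -481/3 ≈ -160.33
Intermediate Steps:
Z(x) = -x/3 (Z(x) = 0 + x*(-⅓) = 0 - x/3 = -x/3)
-127 + Z(4)*p(-4, t(3, a(1))) = -127 + (-⅓*4)*(-4 - 1*1)² = -127 - 4*(-4 - 1)²/3 = -127 - 4/3*(-5)² = -127 - 4/3*25 = -127 - 100/3 = -481/3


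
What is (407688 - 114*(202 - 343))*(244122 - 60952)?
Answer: 77620485540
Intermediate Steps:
(407688 - 114*(202 - 343))*(244122 - 60952) = (407688 - 114*(-141))*183170 = (407688 + 16074)*183170 = 423762*183170 = 77620485540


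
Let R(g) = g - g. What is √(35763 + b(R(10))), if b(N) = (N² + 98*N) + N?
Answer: √35763 ≈ 189.11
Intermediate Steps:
R(g) = 0
b(N) = N² + 99*N
√(35763 + b(R(10))) = √(35763 + 0*(99 + 0)) = √(35763 + 0*99) = √(35763 + 0) = √35763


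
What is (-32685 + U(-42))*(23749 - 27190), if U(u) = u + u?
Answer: 112758129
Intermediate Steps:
U(u) = 2*u
(-32685 + U(-42))*(23749 - 27190) = (-32685 + 2*(-42))*(23749 - 27190) = (-32685 - 84)*(-3441) = -32769*(-3441) = 112758129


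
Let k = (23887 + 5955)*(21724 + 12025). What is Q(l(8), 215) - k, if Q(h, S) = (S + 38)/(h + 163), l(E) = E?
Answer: -172220539265/171 ≈ -1.0071e+9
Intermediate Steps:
Q(h, S) = (38 + S)/(163 + h)
k = 1007137658 (k = 29842*33749 = 1007137658)
Q(l(8), 215) - k = (38 + 215)/(163 + 8) - 1*1007137658 = 253/171 - 1007137658 = -172220539265/171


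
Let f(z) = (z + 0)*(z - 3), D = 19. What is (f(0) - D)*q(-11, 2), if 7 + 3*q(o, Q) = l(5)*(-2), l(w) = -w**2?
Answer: -817/3 ≈ -272.33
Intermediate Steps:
f(z) = z*(-3 + z)
q(o, Q) = 43/3 (q(o, Q) = -7/3 + (-1*5**2*(-2))/3 = -7/3 + (-1*25*(-2))/3 = -7/3 + (-25*(-2))/3 = -7/3 + (1/3)*50 = -7/3 + 50/3 = 43/3)
(f(0) - D)*q(-11, 2) = (0*(-3 + 0) - 1*19)*(43/3) = (0*(-3) - 19)*(43/3) = (0 - 19)*(43/3) = -19*43/3 = -817/3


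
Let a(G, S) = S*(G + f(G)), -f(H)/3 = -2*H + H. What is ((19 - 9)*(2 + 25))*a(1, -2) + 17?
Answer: -2143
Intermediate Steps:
f(H) = 3*H (f(H) = -3*(-2*H + H) = -(-3)*H = 3*H)
a(G, S) = 4*G*S (a(G, S) = S*(G + 3*G) = S*(4*G) = 4*G*S)
((19 - 9)*(2 + 25))*a(1, -2) + 17 = ((19 - 9)*(2 + 25))*(4*1*(-2)) + 17 = (10*27)*(-8) + 17 = 270*(-8) + 17 = -2160 + 17 = -2143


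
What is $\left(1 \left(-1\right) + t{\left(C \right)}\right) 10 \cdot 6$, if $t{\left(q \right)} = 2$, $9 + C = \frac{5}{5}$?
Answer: $60$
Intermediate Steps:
$C = -8$ ($C = -9 + \frac{5}{5} = -9 + 5 \cdot \frac{1}{5} = -9 + 1 = -8$)
$\left(1 \left(-1\right) + t{\left(C \right)}\right) 10 \cdot 6 = \left(1 \left(-1\right) + 2\right) 10 \cdot 6 = \left(-1 + 2\right) 60 = 1 \cdot 60 = 60$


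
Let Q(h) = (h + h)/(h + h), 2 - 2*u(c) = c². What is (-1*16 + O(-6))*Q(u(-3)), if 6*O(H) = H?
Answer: -17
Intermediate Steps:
O(H) = H/6
u(c) = 1 - c²/2
Q(h) = 1 (Q(h) = (2*h)/((2*h)) = (2*h)*(1/(2*h)) = 1)
(-1*16 + O(-6))*Q(u(-3)) = (-1*16 + (⅙)*(-6))*1 = (-16 - 1)*1 = -17*1 = -17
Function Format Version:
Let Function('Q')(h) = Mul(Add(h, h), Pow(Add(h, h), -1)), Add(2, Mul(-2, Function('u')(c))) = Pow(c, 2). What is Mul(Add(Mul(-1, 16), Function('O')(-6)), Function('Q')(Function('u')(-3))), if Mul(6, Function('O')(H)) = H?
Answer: -17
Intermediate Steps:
Function('O')(H) = Mul(Rational(1, 6), H)
Function('u')(c) = Add(1, Mul(Rational(-1, 2), Pow(c, 2)))
Function('Q')(h) = 1 (Function('Q')(h) = Mul(Mul(2, h), Pow(Mul(2, h), -1)) = Mul(Mul(2, h), Mul(Rational(1, 2), Pow(h, -1))) = 1)
Mul(Add(Mul(-1, 16), Function('O')(-6)), Function('Q')(Function('u')(-3))) = Mul(Add(Mul(-1, 16), Mul(Rational(1, 6), -6)), 1) = Mul(Add(-16, -1), 1) = Mul(-17, 1) = -17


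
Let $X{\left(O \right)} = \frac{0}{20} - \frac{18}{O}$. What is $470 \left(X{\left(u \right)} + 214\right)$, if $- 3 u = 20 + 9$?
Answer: $\frac{2942200}{29} \approx 1.0146 \cdot 10^{5}$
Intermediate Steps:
$u = - \frac{29}{3}$ ($u = - \frac{20 + 9}{3} = \left(- \frac{1}{3}\right) 29 = - \frac{29}{3} \approx -9.6667$)
$X{\left(O \right)} = - \frac{18}{O}$ ($X{\left(O \right)} = 0 \cdot \frac{1}{20} - \frac{18}{O} = 0 - \frac{18}{O} = - \frac{18}{O}$)
$470 \left(X{\left(u \right)} + 214\right) = 470 \left(- \frac{18}{- \frac{29}{3}} + 214\right) = 470 \left(\left(-18\right) \left(- \frac{3}{29}\right) + 214\right) = 470 \left(\frac{54}{29} + 214\right) = 470 \cdot \frac{6260}{29} = \frac{2942200}{29}$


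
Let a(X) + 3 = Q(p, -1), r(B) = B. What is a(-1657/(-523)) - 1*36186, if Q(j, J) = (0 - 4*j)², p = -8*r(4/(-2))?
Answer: -32093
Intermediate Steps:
p = 16 (p = -32/(-2) = -32*(-1)/2 = -8*(-2) = 16)
Q(j, J) = 16*j² (Q(j, J) = (-4*j)² = 16*j²)
a(X) = 4093 (a(X) = -3 + 16*16² = -3 + 16*256 = -3 + 4096 = 4093)
a(-1657/(-523)) - 1*36186 = 4093 - 1*36186 = 4093 - 36186 = -32093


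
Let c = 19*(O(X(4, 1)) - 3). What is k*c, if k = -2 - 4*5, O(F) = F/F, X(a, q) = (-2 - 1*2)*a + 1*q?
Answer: 836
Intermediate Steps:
X(a, q) = q - 4*a (X(a, q) = (-2 - 2)*a + q = -4*a + q = q - 4*a)
O(F) = 1
k = -22 (k = -2 - 20 = -22)
c = -38 (c = 19*(1 - 3) = 19*(-2) = -38)
k*c = -22*(-38) = 836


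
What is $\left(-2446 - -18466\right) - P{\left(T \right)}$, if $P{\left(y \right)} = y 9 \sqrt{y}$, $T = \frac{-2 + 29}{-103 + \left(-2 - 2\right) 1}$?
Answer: $16020 + \frac{729 i \sqrt{321}}{11449} \approx 16020.0 + 1.1408 i$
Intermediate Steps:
$T = - \frac{27}{107}$ ($T = \frac{27}{-103 - 4} = \frac{27}{-107} = 27 \left(- \frac{1}{107}\right) = - \frac{27}{107} \approx -0.25234$)
$P{\left(y \right)} = 9 y^{\frac{3}{2}}$
$\left(-2446 - -18466\right) - P{\left(T \right)} = \left(-2446 - -18466\right) - 9 \left(- \frac{27}{107}\right)^{\frac{3}{2}} = \left(-2446 + 18466\right) - 9 \left(- \frac{81 i \sqrt{321}}{11449}\right) = 16020 - - \frac{729 i \sqrt{321}}{11449} = 16020 + \frac{729 i \sqrt{321}}{11449}$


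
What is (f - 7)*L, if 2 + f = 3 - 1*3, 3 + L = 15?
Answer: -108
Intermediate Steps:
L = 12 (L = -3 + 15 = 12)
f = -2 (f = -2 + (3 - 1*3) = -2 + (3 - 3) = -2 + 0 = -2)
(f - 7)*L = (-2 - 7)*12 = -9*12 = -108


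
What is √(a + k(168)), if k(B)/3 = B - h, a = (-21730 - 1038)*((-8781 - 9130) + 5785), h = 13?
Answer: 3*√30676137 ≈ 16616.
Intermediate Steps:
a = 276084768 (a = -22768*(-17911 + 5785) = -22768*(-12126) = 276084768)
k(B) = -39 + 3*B (k(B) = 3*(B - 1*13) = 3*(B - 13) = 3*(-13 + B) = -39 + 3*B)
√(a + k(168)) = √(276084768 + (-39 + 3*168)) = √(276084768 + (-39 + 504)) = √(276084768 + 465) = √276085233 = 3*√30676137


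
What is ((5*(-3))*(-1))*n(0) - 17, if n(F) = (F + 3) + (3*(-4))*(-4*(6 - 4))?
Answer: 1468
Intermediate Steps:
n(F) = 99 + F (n(F) = (3 + F) - (-48)*2 = (3 + F) - 12*(-8) = (3 + F) + 96 = 99 + F)
((5*(-3))*(-1))*n(0) - 17 = ((5*(-3))*(-1))*(99 + 0) - 17 = -15*(-1)*99 - 17 = 15*99 - 17 = 1485 - 17 = 1468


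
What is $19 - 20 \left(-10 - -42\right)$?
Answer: $-621$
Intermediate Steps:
$19 - 20 \left(-10 - -42\right) = 19 - 20 \left(-10 + 42\right) = 19 - 640 = -621$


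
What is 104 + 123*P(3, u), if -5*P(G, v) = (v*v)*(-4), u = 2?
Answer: 2488/5 ≈ 497.60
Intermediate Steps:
P(G, v) = 4*v**2/5 (P(G, v) = -v*v*(-4)/5 = -v**2*(-4)/5 = -(-4)*v**2/5 = 4*v**2/5)
104 + 123*P(3, u) = 104 + 123*((4/5)*2**2) = 104 + 123*((4/5)*4) = 104 + 123*(16/5) = 104 + 1968/5 = 2488/5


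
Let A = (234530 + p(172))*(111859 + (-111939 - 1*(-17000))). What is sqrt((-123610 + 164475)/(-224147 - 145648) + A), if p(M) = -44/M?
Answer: sqrt(40134444894232833701397)/3180237 ≈ 62994.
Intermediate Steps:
A = 170634460680/43 (A = (234530 - 44/172)*(111859 + (-111939 - 1*(-17000))) = (234530 - 44*1/172)*(111859 + (-111939 + 17000)) = (234530 - 11/43)*(111859 - 94939) = (10084779/43)*16920 = 170634460680/43 ≈ 3.9682e+9)
sqrt((-123610 + 164475)/(-224147 - 145648) + A) = sqrt((-123610 + 164475)/(-224147 - 145648) + 170634460680/43) = sqrt(40865/(-369795) + 170634460680/43) = sqrt(40865*(-1/369795) + 170634460680/43) = sqrt(-8173/73959 + 170634460680/43) = sqrt(12619954077080681/3180237) = sqrt(40134444894232833701397)/3180237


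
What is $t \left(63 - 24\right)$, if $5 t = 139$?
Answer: $\frac{5421}{5} \approx 1084.2$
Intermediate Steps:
$t = \frac{139}{5}$ ($t = \frac{1}{5} \cdot 139 = \frac{139}{5} \approx 27.8$)
$t \left(63 - 24\right) = \frac{139 \left(63 - 24\right)}{5} = \frac{139}{5} \cdot 39 = \frac{5421}{5}$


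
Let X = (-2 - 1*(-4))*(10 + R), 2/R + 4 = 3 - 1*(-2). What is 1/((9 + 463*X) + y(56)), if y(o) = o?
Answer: 1/11177 ≈ 8.9469e-5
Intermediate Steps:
R = 2 (R = 2/(-4 + (3 - 1*(-2))) = 2/(-4 + (3 + 2)) = 2/(-4 + 5) = 2/1 = 2*1 = 2)
X = 24 (X = (-2 - 1*(-4))*(10 + 2) = (-2 + 4)*12 = 2*12 = 24)
1/((9 + 463*X) + y(56)) = 1/((9 + 463*24) + 56) = 1/((9 + 11112) + 56) = 1/(11121 + 56) = 1/11177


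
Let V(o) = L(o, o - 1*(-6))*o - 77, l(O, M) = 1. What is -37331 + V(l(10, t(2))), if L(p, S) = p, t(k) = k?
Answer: -37407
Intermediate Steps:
V(o) = -77 + o² (V(o) = o*o - 77 = o² - 77 = -77 + o²)
-37331 + V(l(10, t(2))) = -37331 + (-77 + 1²) = -37331 + (-77 + 1) = -37331 - 76 = -37407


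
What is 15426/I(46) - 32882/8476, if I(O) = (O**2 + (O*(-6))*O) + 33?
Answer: -238778615/44698186 ≈ -5.3420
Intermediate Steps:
I(O) = 33 - 5*O**2 (I(O) = (O**2 + (-6*O)*O) + 33 = (O**2 - 6*O**2) + 33 = -5*O**2 + 33 = 33 - 5*O**2)
15426/I(46) - 32882/8476 = 15426/(33 - 5*46**2) - 32882/8476 = 15426/(33 - 5*2116) - 32882*1/8476 = 15426/(33 - 10580) - 16441/4238 = 15426/(-10547) - 16441/4238 = 15426*(-1/10547) - 16441/4238 = -15426/10547 - 16441/4238 = -238778615/44698186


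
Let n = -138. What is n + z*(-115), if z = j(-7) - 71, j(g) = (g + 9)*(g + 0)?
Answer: 9637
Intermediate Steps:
j(g) = g*(9 + g) (j(g) = (9 + g)*g = g*(9 + g))
z = -85 (z = -7*(9 - 7) - 71 = -7*2 - 71 = -14 - 71 = -85)
n + z*(-115) = -138 - 85*(-115) = -138 + 9775 = 9637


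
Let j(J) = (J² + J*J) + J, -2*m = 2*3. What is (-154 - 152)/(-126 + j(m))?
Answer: 102/37 ≈ 2.7568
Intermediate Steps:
m = -3 ≈ -3.0000
j(J) = J + 2*J² (j(J) = (J² + J²) + J = 2*J² + J = J + 2*J²)
(-154 - 152)/(-126 + j(m)) = (-154 - 152)/(-126 - 3*(1 + 2*(-3))) = -306/(-126 - 3*(1 - 6)) = -306/(-126 - 3*(-5)) = -306/(-126 + 15) = -306/(-111) = -1/111*(-306) = 102/37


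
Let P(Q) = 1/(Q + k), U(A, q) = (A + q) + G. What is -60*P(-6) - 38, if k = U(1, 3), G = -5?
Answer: -206/7 ≈ -29.429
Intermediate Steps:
U(A, q) = -5 + A + q (U(A, q) = (A + q) - 5 = -5 + A + q)
k = -1 (k = -5 + 1 + 3 = -1)
P(Q) = 1/(-1 + Q) (P(Q) = 1/(Q - 1) = 1/(-1 + Q))
-60*P(-6) - 38 = -60/(-1 - 6) - 38 = -60/(-7) - 38 = -60*(-1/7) - 38 = 60/7 - 38 = -206/7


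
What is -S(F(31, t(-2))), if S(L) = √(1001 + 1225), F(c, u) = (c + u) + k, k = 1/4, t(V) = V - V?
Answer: -√2226 ≈ -47.180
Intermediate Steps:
t(V) = 0
k = ¼ ≈ 0.25000
F(c, u) = ¼ + c + u (F(c, u) = (c + u) + ¼ = ¼ + c + u)
S(L) = √2226
-S(F(31, t(-2))) = -√2226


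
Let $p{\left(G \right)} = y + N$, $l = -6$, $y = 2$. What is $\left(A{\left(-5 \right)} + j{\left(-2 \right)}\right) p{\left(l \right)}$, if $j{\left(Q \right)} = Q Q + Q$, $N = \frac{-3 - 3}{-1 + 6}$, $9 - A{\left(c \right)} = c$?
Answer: $\frac{64}{5} \approx 12.8$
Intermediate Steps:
$A{\left(c \right)} = 9 - c$
$N = - \frac{6}{5} \approx -1.2$
$j{\left(Q \right)} = Q + Q^{2}$ ($j{\left(Q \right)} = Q^{2} + Q = Q + Q^{2}$)
$p{\left(G \right)} = \frac{4}{5}$ ($p{\left(G \right)} = 2 - \frac{6}{5} = \frac{4}{5}$)
$\left(A{\left(-5 \right)} + j{\left(-2 \right)}\right) p{\left(l \right)} = \left(\left(9 - -5\right) - 2 \left(1 - 2\right)\right) \frac{4}{5} = \left(\left(9 + 5\right) - -2\right) \frac{4}{5} = \left(14 + 2\right) \frac{4}{5} = 16 \cdot \frac{4}{5} = \frac{64}{5}$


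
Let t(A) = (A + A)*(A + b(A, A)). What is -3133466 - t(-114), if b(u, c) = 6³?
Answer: -3110210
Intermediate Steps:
b(u, c) = 216
t(A) = 2*A*(216 + A) (t(A) = (A + A)*(A + 216) = (2*A)*(216 + A) = 2*A*(216 + A))
-3133466 - t(-114) = -3133466 - 2*(-114)*(216 - 114) = -3133466 - 2*(-114)*102 = -3133466 - 1*(-23256) = -3133466 + 23256 = -3110210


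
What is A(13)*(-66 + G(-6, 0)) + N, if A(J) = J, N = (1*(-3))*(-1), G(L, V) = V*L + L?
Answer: -933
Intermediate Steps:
G(L, V) = L + L*V (G(L, V) = L*V + L = L + L*V)
N = 3 (N = -3*(-1) = 3)
A(13)*(-66 + G(-6, 0)) + N = 13*(-66 - 6*(1 + 0)) + 3 = 13*(-66 - 6*1) + 3 = 13*(-66 - 6) + 3 = 13*(-72) + 3 = -936 + 3 = -933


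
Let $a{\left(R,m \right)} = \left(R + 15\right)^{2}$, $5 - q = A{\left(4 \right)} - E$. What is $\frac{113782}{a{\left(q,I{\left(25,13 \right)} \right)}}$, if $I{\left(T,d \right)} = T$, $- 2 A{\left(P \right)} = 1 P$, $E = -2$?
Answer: $\frac{56891}{200} \approx 284.46$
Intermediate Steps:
$A{\left(P \right)} = - \frac{P}{2}$ ($A{\left(P \right)} = - \frac{1 P}{2} = - \frac{P}{2}$)
$q = 5$ ($q = 5 - \left(\left(- \frac{1}{2}\right) 4 - -2\right) = 5 - \left(-2 + 2\right) = 5 - 0 = 5 + 0 = 5$)
$a{\left(R,m \right)} = \left(15 + R\right)^{2}$
$\frac{113782}{a{\left(q,I{\left(25,13 \right)} \right)}} = \frac{113782}{\left(15 + 5\right)^{2}} = \frac{113782}{20^{2}} = \frac{113782}{400} = 113782 \cdot \frac{1}{400} = \frac{56891}{200}$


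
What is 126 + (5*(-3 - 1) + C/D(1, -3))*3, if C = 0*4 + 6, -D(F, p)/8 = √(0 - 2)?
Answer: 66 + 9*I*√2/8 ≈ 66.0 + 1.591*I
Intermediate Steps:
D(F, p) = -8*I*√2 (D(F, p) = -8*√(0 - 2) = -8*I*√2)
C = 6 (C = 0 + 6 = 6)
126 + (5*(-3 - 1) + C/D(1, -3))*3 = 126 + (5*(-3 - 1) + 6/((-8*I*√2)))*3 = 126 + (5*(-4) + 6*(I*√2/16))*3 = 126 + (-20 + 3*I*√2/8)*3 = 126 + (-60 + 9*I*√2/8) = 66 + 9*I*√2/8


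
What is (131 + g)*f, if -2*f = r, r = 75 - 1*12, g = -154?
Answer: 1449/2 ≈ 724.50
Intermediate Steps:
r = 63 (r = 75 - 12 = 63)
f = -63/2 (f = -½*63 = -63/2 ≈ -31.500)
(131 + g)*f = (131 - 154)*(-63/2) = -23*(-63/2) = 1449/2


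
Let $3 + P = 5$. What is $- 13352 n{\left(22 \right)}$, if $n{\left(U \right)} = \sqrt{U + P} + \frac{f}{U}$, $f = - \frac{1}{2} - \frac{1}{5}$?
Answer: $\frac{23366}{55} - 26704 \sqrt{6} \approx -64986.0$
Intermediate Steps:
$P = 2$ ($P = -3 + 5 = 2$)
$f = - \frac{7}{10}$ ($f = \left(-1\right) \frac{1}{2} - \frac{1}{5} = - \frac{1}{2} - \frac{1}{5} = - \frac{7}{10} \approx -0.7$)
$n{\left(U \right)} = \sqrt{2 + U} - \frac{7}{10 U}$ ($n{\left(U \right)} = \sqrt{U + 2} - \frac{7}{10 U} = \sqrt{2 + U} - \frac{7}{10 U}$)
$- 13352 n{\left(22 \right)} = - 13352 \left(\sqrt{2 + 22} - \frac{7}{10 \cdot 22}\right) = - 13352 \left(\sqrt{24} - \frac{7}{220}\right) = - 13352 \left(2 \sqrt{6} - \frac{7}{220}\right) = - 13352 \left(- \frac{7}{220} + 2 \sqrt{6}\right) = \frac{23366}{55} - 26704 \sqrt{6}$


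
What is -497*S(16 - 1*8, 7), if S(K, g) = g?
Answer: -3479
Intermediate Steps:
-497*S(16 - 1*8, 7) = -497*7 = -3479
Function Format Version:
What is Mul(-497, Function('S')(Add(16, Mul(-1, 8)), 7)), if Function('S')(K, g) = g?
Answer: -3479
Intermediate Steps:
Mul(-497, Function('S')(Add(16, Mul(-1, 8)), 7)) = Mul(-497, 7) = -3479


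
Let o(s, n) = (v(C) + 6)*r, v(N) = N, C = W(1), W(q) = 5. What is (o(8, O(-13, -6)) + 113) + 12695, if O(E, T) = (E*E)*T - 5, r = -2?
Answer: 12786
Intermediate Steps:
C = 5
O(E, T) = -5 + T*E² (O(E, T) = E²*T - 5 = T*E² - 5 = -5 + T*E²)
o(s, n) = -22 (o(s, n) = (5 + 6)*(-2) = 11*(-2) = -22)
(o(8, O(-13, -6)) + 113) + 12695 = (-22 + 113) + 12695 = 91 + 12695 = 12786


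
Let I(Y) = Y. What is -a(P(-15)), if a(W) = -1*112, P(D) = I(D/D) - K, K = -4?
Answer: 112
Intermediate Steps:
P(D) = 5 (P(D) = D/D - 1*(-4) = 1 + 4 = 5)
a(W) = -112
-a(P(-15)) = -1*(-112) = 112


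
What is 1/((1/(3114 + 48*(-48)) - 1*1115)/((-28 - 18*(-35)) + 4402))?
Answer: -4053240/903149 ≈ -4.4879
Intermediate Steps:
1/((1/(3114 + 48*(-48)) - 1*1115)/((-28 - 18*(-35)) + 4402)) = 1/((1/(3114 - 2304) - 1115)/((-28 + 630) + 4402)) = 1/((1/810 - 1115)/(602 + 4402)) = 1/((1/810 - 1115)/5004) = 1/(-903149/810*1/5004) = 1/(-903149/4053240) = -4053240/903149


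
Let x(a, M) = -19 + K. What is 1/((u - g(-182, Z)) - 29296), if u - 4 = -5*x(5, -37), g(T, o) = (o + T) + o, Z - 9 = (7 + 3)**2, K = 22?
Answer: -1/29343 ≈ -3.4080e-5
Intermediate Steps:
x(a, M) = 3 (x(a, M) = -19 + 22 = 3)
Z = 109 (Z = 9 + (7 + 3)**2 = 9 + 10**2 = 9 + 100 = 109)
g(T, o) = T + 2*o (g(T, o) = (T + o) + o = T + 2*o)
u = -11 (u = 4 - 5*3 = 4 - 15 = -11)
1/((u - g(-182, Z)) - 29296) = 1/((-11 - (-182 + 2*109)) - 29296) = 1/((-11 - (-182 + 218)) - 29296) = 1/((-11 - 1*36) - 29296) = 1/((-11 - 36) - 29296) = 1/(-47 - 29296) = 1/(-29343) = -1/29343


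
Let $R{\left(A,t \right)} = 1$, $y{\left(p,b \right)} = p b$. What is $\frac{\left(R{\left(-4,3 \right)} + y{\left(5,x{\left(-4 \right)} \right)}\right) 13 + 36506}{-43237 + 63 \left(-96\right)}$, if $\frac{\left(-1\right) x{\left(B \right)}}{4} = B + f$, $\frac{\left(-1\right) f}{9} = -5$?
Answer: $- \frac{25859}{49285} \approx -0.52468$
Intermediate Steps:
$f = 45$ ($f = \left(-9\right) \left(-5\right) = 45$)
$x{\left(B \right)} = -180 - 4 B$ ($x{\left(B \right)} = - 4 \left(B + 45\right) = - 4 \left(45 + B\right) = -180 - 4 B$)
$y{\left(p,b \right)} = b p$
$\frac{\left(R{\left(-4,3 \right)} + y{\left(5,x{\left(-4 \right)} \right)}\right) 13 + 36506}{-43237 + 63 \left(-96\right)} = \frac{\left(1 + \left(-180 - -16\right) 5\right) 13 + 36506}{-43237 + 63 \left(-96\right)} = \frac{\left(1 + \left(-180 + 16\right) 5\right) 13 + 36506}{-43237 - 6048} = \frac{\left(1 - 820\right) 13 + 36506}{-49285} = \left(\left(1 - 820\right) 13 + 36506\right) \left(- \frac{1}{49285}\right) = \left(\left(-819\right) 13 + 36506\right) \left(- \frac{1}{49285}\right) = \left(-10647 + 36506\right) \left(- \frac{1}{49285}\right) = 25859 \left(- \frac{1}{49285}\right) = - \frac{25859}{49285}$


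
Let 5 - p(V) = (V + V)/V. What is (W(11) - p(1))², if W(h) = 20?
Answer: 289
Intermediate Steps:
p(V) = 3 (p(V) = 5 - (V + V)/V = 5 - 2*V/V = 5 - 1*2 = 5 - 2 = 3)
(W(11) - p(1))² = (20 - 1*3)² = (20 - 3)² = 17² = 289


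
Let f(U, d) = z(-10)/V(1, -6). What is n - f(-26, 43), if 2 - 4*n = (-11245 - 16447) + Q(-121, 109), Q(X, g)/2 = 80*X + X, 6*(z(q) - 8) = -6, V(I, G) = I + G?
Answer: 59127/5 ≈ 11825.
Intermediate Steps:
V(I, G) = G + I
z(q) = 7 (z(q) = 8 + (1/6)*(-6) = 8 - 1 = 7)
Q(X, g) = 162*X (Q(X, g) = 2*(80*X + X) = 2*(81*X) = 162*X)
f(U, d) = -7/5 (f(U, d) = 7/(-6 + 1) = 7/(-5) = 7*(-1/5) = -7/5)
n = 11824 (n = 1/2 - ((-11245 - 16447) + 162*(-121))/4 = 1/2 - (-27692 - 19602)/4 = 1/2 - 1/4*(-47294) = 1/2 + 23647/2 = 11824)
n - f(-26, 43) = 11824 - 1*(-7/5) = 11824 + 7/5 = 59127/5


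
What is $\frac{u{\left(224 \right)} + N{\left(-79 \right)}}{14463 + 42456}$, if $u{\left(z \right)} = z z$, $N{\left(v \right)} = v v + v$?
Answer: $\frac{56338}{56919} \approx 0.98979$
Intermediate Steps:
$N{\left(v \right)} = v + v^{2}$ ($N{\left(v \right)} = v^{2} + v = v + v^{2}$)
$u{\left(z \right)} = z^{2}$
$\frac{u{\left(224 \right)} + N{\left(-79 \right)}}{14463 + 42456} = \frac{224^{2} - 79 \left(1 - 79\right)}{14463 + 42456} = \frac{50176 - -6162}{56919} = \left(50176 + 6162\right) \frac{1}{56919} = 56338 \cdot \frac{1}{56919} = \frac{56338}{56919}$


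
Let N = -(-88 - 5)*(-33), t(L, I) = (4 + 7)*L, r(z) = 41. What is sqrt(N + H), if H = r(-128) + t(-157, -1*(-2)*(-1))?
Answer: I*sqrt(4755) ≈ 68.957*I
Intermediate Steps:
t(L, I) = 11*L
N = -3069 (N = -(-93)*(-33) = -1*3069 = -3069)
H = -1686 (H = 41 + 11*(-157) = 41 - 1727 = -1686)
sqrt(N + H) = sqrt(-3069 - 1686) = sqrt(-4755) = I*sqrt(4755)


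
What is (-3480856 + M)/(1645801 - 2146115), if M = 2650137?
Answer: 830719/500314 ≈ 1.6604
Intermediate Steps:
(-3480856 + M)/(1645801 - 2146115) = (-3480856 + 2650137)/(1645801 - 2146115) = -830719/(-500314) = -830719*(-1/500314) = 830719/500314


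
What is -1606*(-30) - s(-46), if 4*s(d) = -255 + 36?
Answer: 192939/4 ≈ 48235.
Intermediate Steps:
s(d) = -219/4 (s(d) = (-255 + 36)/4 = (1/4)*(-219) = -219/4)
-1606*(-30) - s(-46) = -1606*(-30) - 1*(-219/4) = 48180 + 219/4 = 192939/4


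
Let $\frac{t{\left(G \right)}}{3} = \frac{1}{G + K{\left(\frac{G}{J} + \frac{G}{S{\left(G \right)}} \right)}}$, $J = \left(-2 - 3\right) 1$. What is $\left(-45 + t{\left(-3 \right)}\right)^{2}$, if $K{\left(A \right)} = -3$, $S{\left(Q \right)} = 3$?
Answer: $\frac{8281}{4} \approx 2070.3$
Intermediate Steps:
$J = -5$ ($J = \left(-5\right) 1 = -5$)
$t{\left(G \right)} = \frac{3}{-3 + G}$ ($t{\left(G \right)} = \frac{3}{G - 3} = \frac{3}{-3 + G}$)
$\left(-45 + t{\left(-3 \right)}\right)^{2} = \left(-45 + \frac{3}{-3 - 3}\right)^{2} = \left(-45 + \frac{3}{-6}\right)^{2} = \left(-45 + 3 \left(- \frac{1}{6}\right)\right)^{2} = \left(-45 - \frac{1}{2}\right)^{2} = \left(- \frac{91}{2}\right)^{2} = \frac{8281}{4}$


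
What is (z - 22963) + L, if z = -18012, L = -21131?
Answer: -62106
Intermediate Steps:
(z - 22963) + L = (-18012 - 22963) - 21131 = -40975 - 21131 = -62106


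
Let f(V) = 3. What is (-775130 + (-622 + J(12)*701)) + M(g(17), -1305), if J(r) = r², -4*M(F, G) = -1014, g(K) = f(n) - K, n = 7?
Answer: -1349109/2 ≈ -6.7455e+5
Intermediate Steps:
g(K) = 3 - K
M(F, G) = 507/2 (M(F, G) = -¼*(-1014) = 507/2)
(-775130 + (-622 + J(12)*701)) + M(g(17), -1305) = (-775130 + (-622 + 12²*701)) + 507/2 = (-775130 + (-622 + 144*701)) + 507/2 = (-775130 + (-622 + 100944)) + 507/2 = (-775130 + 100322) + 507/2 = -674808 + 507/2 = -1349109/2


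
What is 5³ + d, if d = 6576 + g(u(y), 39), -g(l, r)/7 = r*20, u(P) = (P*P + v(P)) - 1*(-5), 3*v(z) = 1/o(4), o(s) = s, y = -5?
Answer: 1241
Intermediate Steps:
v(z) = 1/12 (v(z) = (⅓)/4 = (⅓)*(¼) = 1/12)
u(P) = 61/12 + P² (u(P) = (P*P + 1/12) - 1*(-5) = (P² + 1/12) + 5 = (1/12 + P²) + 5 = 61/12 + P²)
g(l, r) = -140*r (g(l, r) = -7*r*20 = -140*r)
d = 1116 (d = 6576 - 140*39 = 6576 - 5460 = 1116)
5³ + d = 5³ + 1116 = 125 + 1116 = 1241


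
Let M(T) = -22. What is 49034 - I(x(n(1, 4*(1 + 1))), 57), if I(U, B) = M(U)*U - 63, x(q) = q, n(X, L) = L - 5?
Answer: 49163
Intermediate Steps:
n(X, L) = -5 + L
I(U, B) = -63 - 22*U (I(U, B) = -22*U - 63 = -63 - 22*U)
49034 - I(x(n(1, 4*(1 + 1))), 57) = 49034 - (-63 - 22*(-5 + 4*(1 + 1))) = 49034 - (-63 - 22*(-5 + 4*2)) = 49034 - (-63 - 22*(-5 + 8)) = 49034 - (-63 - 22*3) = 49034 - (-63 - 66) = 49034 - 1*(-129) = 49034 + 129 = 49163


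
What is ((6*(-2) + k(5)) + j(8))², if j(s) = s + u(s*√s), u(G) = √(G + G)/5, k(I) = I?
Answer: (5 + 4*2^(¾))²/25 ≈ 5.5011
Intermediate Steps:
u(G) = √2*√G/5 (u(G) = √(2*G)*(⅕) = (√2*√G)*(⅕) = √2*√G/5)
j(s) = s + √2*√(s^(3/2))/5 (j(s) = s + √2*√(s*√s)/5 = s + √2*√(s^(3/2))/5)
((6*(-2) + k(5)) + j(8))² = ((6*(-2) + 5) + (8 + √2*√(8^(3/2))/5))² = ((-12 + 5) + (8 + √2*√(16*√2)/5))² = (-7 + (8 + √2*(4*2^(¼))/5))² = (-7 + (8 + 4*2^(¾)/5))² = (1 + 4*2^(¾)/5)²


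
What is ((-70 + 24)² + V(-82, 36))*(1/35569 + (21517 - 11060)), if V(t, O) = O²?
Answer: 1269076456008/35569 ≈ 3.5679e+7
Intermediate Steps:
((-70 + 24)² + V(-82, 36))*(1/35569 + (21517 - 11060)) = ((-70 + 24)² + 36²)*(1/35569 + (21517 - 11060)) = ((-46)² + 1296)*(1/35569 + 10457) = (2116 + 1296)*(371945034/35569) = 3412*(371945034/35569) = 1269076456008/35569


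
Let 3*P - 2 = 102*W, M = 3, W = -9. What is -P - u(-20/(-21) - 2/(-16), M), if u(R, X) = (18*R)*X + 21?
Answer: 18997/84 ≈ 226.15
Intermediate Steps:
P = -916/3 (P = ⅔ + (102*(-9))/3 = ⅔ + (⅓)*(-918) = ⅔ - 306 = -916/3 ≈ -305.33)
u(R, X) = 21 + 18*R*X (u(R, X) = 18*R*X + 21 = 21 + 18*R*X)
-P - u(-20/(-21) - 2/(-16), M) = -1*(-916/3) - (21 + 18*(-20/(-21) - 2/(-16))*3) = 916/3 - (21 + 18*(-20*(-1/21) - 2*(-1/16))*3) = 916/3 - (21 + 18*(20/21 + ⅛)*3) = 916/3 - (21 + 18*(181/168)*3) = 916/3 - (21 + 1629/28) = 916/3 - 1*2217/28 = 916/3 - 2217/28 = 18997/84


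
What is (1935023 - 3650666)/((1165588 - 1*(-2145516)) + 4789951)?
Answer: -21717/102545 ≈ -0.21178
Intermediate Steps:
(1935023 - 3650666)/((1165588 - 1*(-2145516)) + 4789951) = -1715643/((1165588 + 2145516) + 4789951) = -1715643/(3311104 + 4789951) = -1715643/8101055 = -1715643*1/8101055 = -21717/102545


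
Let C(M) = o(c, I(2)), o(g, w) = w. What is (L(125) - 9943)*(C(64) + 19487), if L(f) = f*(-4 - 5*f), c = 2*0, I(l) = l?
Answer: -1726101752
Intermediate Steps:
c = 0
C(M) = 2
(L(125) - 9943)*(C(64) + 19487) = (-1*125*(4 + 5*125) - 9943)*(2 + 19487) = (-1*125*(4 + 625) - 9943)*19489 = (-1*125*629 - 9943)*19489 = (-78625 - 9943)*19489 = -88568*19489 = -1726101752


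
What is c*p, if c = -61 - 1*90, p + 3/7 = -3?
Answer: 3624/7 ≈ 517.71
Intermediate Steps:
p = -24/7 (p = -3/7 - 3 = -24/7 ≈ -3.4286)
c = -151 (c = -61 - 90 = -151)
c*p = -151*(-24/7) = 3624/7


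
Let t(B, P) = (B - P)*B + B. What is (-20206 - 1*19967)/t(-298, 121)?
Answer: -40173/124564 ≈ -0.32251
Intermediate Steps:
t(B, P) = B + B*(B - P) (t(B, P) = B*(B - P) + B = B + B*(B - P))
(-20206 - 1*19967)/t(-298, 121) = (-20206 - 1*19967)/((-298*(1 - 298 - 1*121))) = (-20206 - 19967)/((-298*(1 - 298 - 121))) = -40173/((-298*(-418))) = -40173/124564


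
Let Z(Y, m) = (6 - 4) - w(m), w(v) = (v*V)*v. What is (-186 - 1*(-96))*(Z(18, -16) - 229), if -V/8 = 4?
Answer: -716850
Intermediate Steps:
V = -32 (V = -8*4 = -32)
w(v) = -32*v² (w(v) = (v*(-32))*v = (-32*v)*v = -32*v²)
Z(Y, m) = 2 + 32*m² (Z(Y, m) = (6 - 4) - (-32)*m² = 2 + 32*m²)
(-186 - 1*(-96))*(Z(18, -16) - 229) = (-186 - 1*(-96))*((2 + 32*(-16)²) - 229) = (-186 + 96)*((2 + 32*256) - 229) = -90*((2 + 8192) - 229) = -90*(8194 - 229) = -90*7965 = -716850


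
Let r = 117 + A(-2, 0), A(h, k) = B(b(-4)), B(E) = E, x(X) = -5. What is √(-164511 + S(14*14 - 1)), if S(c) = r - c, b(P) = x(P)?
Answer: I*√164594 ≈ 405.7*I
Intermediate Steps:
b(P) = -5
A(h, k) = -5
r = 112 (r = 117 - 5 = 112)
S(c) = 112 - c
√(-164511 + S(14*14 - 1)) = √(-164511 + (112 - (14*14 - 1))) = √(-164511 + (112 - (196 - 1))) = √(-164511 + (112 - 1*195)) = √(-164511 + (112 - 195)) = √(-164511 - 83) = √(-164594) = I*√164594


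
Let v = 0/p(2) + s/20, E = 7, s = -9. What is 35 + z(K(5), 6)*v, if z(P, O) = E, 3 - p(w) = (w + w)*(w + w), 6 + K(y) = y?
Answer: 637/20 ≈ 31.850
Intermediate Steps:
K(y) = -6 + y
p(w) = 3 - 4*w**2 (p(w) = 3 - (w + w)*(w + w) = 3 - 2*w*2*w = 3 - 4*w**2)
z(P, O) = 7
v = -9/20 (v = 0/(3 - 4*2**2) - 9/20 = 0/(3 - 4*4) - 9*1/20 = 0/(3 - 16) - 9/20 = 0/(-13) - 9/20 = 0*(-1/13) - 9/20 = 0 - 9/20 = -9/20 ≈ -0.45000)
35 + z(K(5), 6)*v = 35 + 7*(-9/20) = 35 - 63/20 = 637/20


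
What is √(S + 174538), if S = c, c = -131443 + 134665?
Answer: 4*√11110 ≈ 421.62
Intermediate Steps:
c = 3222
S = 3222
√(S + 174538) = √(3222 + 174538) = √177760 = 4*√11110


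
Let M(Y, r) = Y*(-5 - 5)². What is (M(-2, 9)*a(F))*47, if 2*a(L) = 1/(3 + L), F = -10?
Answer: 4700/7 ≈ 671.43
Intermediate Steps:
a(L) = 1/(2*(3 + L))
M(Y, r) = 100*Y (M(Y, r) = Y*(-10)² = Y*100 = 100*Y)
(M(-2, 9)*a(F))*47 = ((100*(-2))*(1/(2*(3 - 10))))*47 = -100/(-7)*47 = -100*(-1)/7*47 = -200*(-1/14)*47 = (100/7)*47 = 4700/7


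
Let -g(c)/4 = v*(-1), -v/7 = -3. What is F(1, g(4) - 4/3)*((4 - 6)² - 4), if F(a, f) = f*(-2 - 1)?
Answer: 0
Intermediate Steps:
v = 21 (v = -7*(-3) = 21)
g(c) = 84 (g(c) = -84*(-1) = -4*(-21) = 84)
F(a, f) = -3*f (F(a, f) = f*(-3) = -3*f)
F(1, g(4) - 4/3)*((4 - 6)² - 4) = (-3*(84 - 4/3))*((4 - 6)² - 4) = (-3*(84 - 4*⅓))*((-2)² - 4) = (-3*(84 - 4/3))*(4 - 4) = -3*248/3*0 = -248*0 = 0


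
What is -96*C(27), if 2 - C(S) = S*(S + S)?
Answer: 139776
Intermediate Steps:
C(S) = 2 - 2*S**2 (C(S) = 2 - S*(S + S) = 2 - S*2*S = 2 - 2*S**2)
-96*C(27) = -96*(2 - 2*27**2) = -96*(2 - 2*729) = -96*(2 - 1458) = -96*(-1456) = 139776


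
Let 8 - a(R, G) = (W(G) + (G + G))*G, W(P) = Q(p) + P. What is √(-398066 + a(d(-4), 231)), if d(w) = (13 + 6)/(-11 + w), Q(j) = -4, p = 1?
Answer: 3*I*√61913 ≈ 746.47*I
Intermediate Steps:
d(w) = 19/(-11 + w)
W(P) = -4 + P
a(R, G) = 8 - G*(-4 + 3*G) (a(R, G) = 8 - ((-4 + G) + (G + G))*G = 8 - ((-4 + G) + 2*G)*G = 8 - (-4 + 3*G)*G = 8 - G*(-4 + 3*G))
√(-398066 + a(d(-4), 231)) = √(-398066 + (8 - 3*231² + 4*231)) = √(-398066 + (8 - 3*53361 + 924)) = √(-398066 + (8 - 160083 + 924)) = √(-398066 - 159151) = √(-557217) = 3*I*√61913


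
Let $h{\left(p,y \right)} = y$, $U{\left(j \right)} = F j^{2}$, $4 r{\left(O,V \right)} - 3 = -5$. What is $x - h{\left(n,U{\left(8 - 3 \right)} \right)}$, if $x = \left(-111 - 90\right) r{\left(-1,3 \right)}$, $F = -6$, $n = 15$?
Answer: $\frac{501}{2} \approx 250.5$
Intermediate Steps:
$r{\left(O,V \right)} = - \frac{1}{2}$ ($r{\left(O,V \right)} = \frac{3}{4} + \frac{1}{4} \left(-5\right) = \frac{3}{4} - \frac{5}{4} = - \frac{1}{2}$)
$x = \frac{201}{2}$ ($x = \left(-111 - 90\right) \left(- \frac{1}{2}\right) = \left(-201\right) \left(- \frac{1}{2}\right) = \frac{201}{2} \approx 100.5$)
$U{\left(j \right)} = - 6 j^{2}$
$x - h{\left(n,U{\left(8 - 3 \right)} \right)} = \frac{201}{2} - - 6 \left(8 - 3\right)^{2} = \frac{201}{2} - - 6 \cdot 5^{2} = \frac{201}{2} - \left(-6\right) 25 = \frac{201}{2} - -150 = \frac{201}{2} + 150 = \frac{501}{2}$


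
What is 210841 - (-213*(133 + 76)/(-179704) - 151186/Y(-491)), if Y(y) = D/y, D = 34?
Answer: -6025811204453/3054968 ≈ -1.9725e+6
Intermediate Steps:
Y(y) = 34/y
210841 - (-213*(133 + 76)/(-179704) - 151186/Y(-491)) = 210841 - (-213*(133 + 76)/(-179704) - 151186/(34/(-491))) = 210841 - (-213*209*(-1/179704) - 151186/(34*(-1/491))) = 210841 - (-44517*(-1/179704) - 151186/(-34/491)) = 210841 - (44517/179704 - 151186*(-491/34)) = 210841 - (44517/179704 + 37116163/17) = 210841 - 1*6669923712541/3054968 = 210841 - 6669923712541/3054968 = -6025811204453/3054968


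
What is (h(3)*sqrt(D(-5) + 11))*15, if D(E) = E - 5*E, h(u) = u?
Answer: 45*sqrt(31) ≈ 250.55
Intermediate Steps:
D(E) = -4*E
(h(3)*sqrt(D(-5) + 11))*15 = (3*sqrt(-4*(-5) + 11))*15 = (3*sqrt(20 + 11))*15 = (3*sqrt(31))*15 = 45*sqrt(31)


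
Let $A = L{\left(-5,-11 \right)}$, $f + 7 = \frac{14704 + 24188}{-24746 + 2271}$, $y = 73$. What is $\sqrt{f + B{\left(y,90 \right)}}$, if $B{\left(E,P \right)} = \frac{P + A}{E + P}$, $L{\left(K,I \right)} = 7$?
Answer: $\frac{4 i \sqrt{272955349122}}{732685} \approx 2.8523 i$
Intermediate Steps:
$f = - \frac{196217}{22475}$ ($f = -7 + \frac{14704 + 24188}{-24746 + 2271} = -7 + \frac{38892}{-22475} = -7 + 38892 \left(- \frac{1}{22475}\right) = -7 - \frac{38892}{22475} = - \frac{196217}{22475} \approx -8.7305$)
$A = 7$
$B{\left(E,P \right)} = \frac{7 + P}{E + P}$ ($B{\left(E,P \right)} = \frac{P + 7}{E + P} = \frac{7 + P}{E + P}$)
$\sqrt{f + B{\left(y,90 \right)}} = \sqrt{- \frac{196217}{22475} + \frac{7 + 90}{73 + 90}} = \sqrt{- \frac{196217}{22475} + \frac{1}{163} \cdot 97} = \sqrt{- \frac{196217}{22475} + \frac{97}{163}} = \sqrt{- \frac{29803296}{3663425}} = \frac{4 i \sqrt{272955349122}}{732685}$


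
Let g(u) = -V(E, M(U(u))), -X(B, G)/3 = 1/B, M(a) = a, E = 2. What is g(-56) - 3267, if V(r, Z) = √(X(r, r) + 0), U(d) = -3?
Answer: -3267 - I*√6/2 ≈ -3267.0 - 1.2247*I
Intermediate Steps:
X(B, G) = -3/B
V(r, Z) = √3*√(-1/r) (V(r, Z) = √(-3/r + 0) = √(-3/r) = √3*√(-1/r))
g(u) = -I*√6/2 (g(u) = -√3*√(-1/2) = -√3*√(-1*½) = -√3*√(-½) = -√3*I*√2/2 = -I*√6/2)
g(-56) - 3267 = -I*√6/2 - 3267 = -3267 - I*√6/2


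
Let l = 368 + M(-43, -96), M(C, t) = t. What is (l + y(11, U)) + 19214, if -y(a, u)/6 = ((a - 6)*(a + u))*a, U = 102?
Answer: -17804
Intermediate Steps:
l = 272 (l = 368 - 96 = 272)
y(a, u) = -6*a*(-6 + a)*(a + u) (y(a, u) = -6*(a - 6)*(a + u)*a = -6*(-6 + a)*(a + u)*a = -6*a*(-6 + a)*(a + u))
(l + y(11, U)) + 19214 = (272 + 6*11*(-1*11² + 6*11 + 6*102 - 1*11*102)) + 19214 = (272 + 6*11*(-1*121 + 66 + 612 - 1122)) + 19214 = (272 + 6*11*(-121 + 66 + 612 - 1122)) + 19214 = (272 + 6*11*(-565)) + 19214 = (272 - 37290) + 19214 = -37018 + 19214 = -17804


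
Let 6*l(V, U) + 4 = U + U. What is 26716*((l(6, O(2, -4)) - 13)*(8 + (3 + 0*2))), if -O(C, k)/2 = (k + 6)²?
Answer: -14399924/3 ≈ -4.8000e+6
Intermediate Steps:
O(C, k) = -2*(6 + k)² (O(C, k) = -2*(k + 6)² = -2*(6 + k)²)
l(V, U) = -⅔ + U/3 (l(V, U) = -⅔ + (U + U)/6 = -⅔ + (2*U)/6 = -⅔ + U/3)
26716*((l(6, O(2, -4)) - 13)*(8 + (3 + 0*2))) = 26716*(((-⅔ + (-2*(6 - 4)²)/3) - 13)*(8 + (3 + 0*2))) = 26716*(((-⅔ + (-2*2²)/3) - 13)*(8 + (3 + 0))) = 26716*(((-⅔ + (-2*4)/3) - 13)*(8 + 3)) = 26716*(((-⅔ + (⅓)*(-8)) - 13)*11) = 26716*(((-⅔ - 8/3) - 13)*11) = 26716*((-10/3 - 13)*11) = 26716*(-49/3*11) = 26716*(-539/3) = -14399924/3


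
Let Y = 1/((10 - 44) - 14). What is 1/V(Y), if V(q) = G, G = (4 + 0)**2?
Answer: 1/16 ≈ 0.062500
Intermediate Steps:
G = 16 (G = 4**2 = 16)
Y = -1/48 (Y = 1/(-34 - 14) = 1/(-48) = -1/48 ≈ -0.020833)
V(q) = 16
1/V(Y) = 1/16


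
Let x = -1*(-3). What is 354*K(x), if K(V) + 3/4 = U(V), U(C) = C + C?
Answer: 3717/2 ≈ 1858.5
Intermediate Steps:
U(C) = 2*C
x = 3
K(V) = -¾ + 2*V
354*K(x) = 354*(-¾ + 2*3) = 354*(-¾ + 6) = 354*(21/4) = 3717/2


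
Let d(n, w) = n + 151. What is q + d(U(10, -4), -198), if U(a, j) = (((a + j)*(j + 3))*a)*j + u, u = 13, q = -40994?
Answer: -40590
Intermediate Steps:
U(a, j) = 13 + a*j*(3 + j)*(a + j) (U(a, j) = (((a + j)*(j + 3))*a)*j + 13 = (((a + j)*(3 + j))*a)*j + 13 = (((3 + j)*(a + j))*a)*j + 13 = (a*(3 + j)*(a + j))*j + 13 = a*j*(3 + j)*(a + j) + 13 = 13 + a*j*(3 + j)*(a + j))
d(n, w) = 151 + n
q + d(U(10, -4), -198) = -40994 + (151 + (13 + 10*(-4)**3 + 10**2*(-4)**2 + 3*10*(-4)**2 + 3*(-4)*10**2)) = -40994 + (151 + (13 + 10*(-64) + 100*16 + 3*10*16 + 3*(-4)*100)) = -40994 + (151 + (13 - 640 + 1600 + 480 - 1200)) = -40994 + (151 + 253) = -40994 + 404 = -40590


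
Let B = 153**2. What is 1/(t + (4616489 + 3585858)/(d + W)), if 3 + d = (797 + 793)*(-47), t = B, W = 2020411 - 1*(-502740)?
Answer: 2448418/57323219309 ≈ 4.2712e-5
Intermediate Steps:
W = 2523151 (W = 2020411 + 502740 = 2523151)
B = 23409
t = 23409
d = -74733 (d = -3 + (797 + 793)*(-47) = -3 + 1590*(-47) = -3 - 74730 = -74733)
1/(t + (4616489 + 3585858)/(d + W)) = 1/(23409 + (4616489 + 3585858)/(-74733 + 2523151)) = 1/(23409 + 8202347/2448418) = 1/(57323219309/2448418) = 2448418/57323219309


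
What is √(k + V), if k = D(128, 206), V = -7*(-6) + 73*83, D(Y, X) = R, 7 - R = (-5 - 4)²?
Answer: 7*√123 ≈ 77.634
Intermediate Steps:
R = -74 (R = 7 - (-5 - 4)² = 7 - 1*(-9)² = 7 - 1*81 = 7 - 81 = -74)
D(Y, X) = -74
V = 6101 (V = 42 + 6059 = 6101)
k = -74
√(k + V) = √(-74 + 6101) = √6027 = 7*√123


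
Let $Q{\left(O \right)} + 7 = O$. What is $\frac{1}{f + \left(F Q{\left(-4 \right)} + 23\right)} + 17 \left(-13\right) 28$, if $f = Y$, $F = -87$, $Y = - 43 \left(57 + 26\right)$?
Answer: $- \frac{16020733}{2589} \approx -6188.0$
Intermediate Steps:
$Y = -3569$ ($Y = \left(-43\right) 83 = -3569$)
$Q{\left(O \right)} = -7 + O$
$f = -3569$
$\frac{1}{f + \left(F Q{\left(-4 \right)} + 23\right)} + 17 \left(-13\right) 28 = \frac{1}{-3569 - \left(-23 + 87 \left(-7 - 4\right)\right)} + 17 \left(-13\right) 28 = \frac{1}{-3569 + \left(\left(-87\right) \left(-11\right) + 23\right)} - 6188 = \frac{1}{-3569 + \left(957 + 23\right)} - 6188 = \frac{1}{-3569 + 980} - 6188 = \frac{1}{-2589} - 6188 = - \frac{1}{2589} - 6188 = - \frac{16020733}{2589}$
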